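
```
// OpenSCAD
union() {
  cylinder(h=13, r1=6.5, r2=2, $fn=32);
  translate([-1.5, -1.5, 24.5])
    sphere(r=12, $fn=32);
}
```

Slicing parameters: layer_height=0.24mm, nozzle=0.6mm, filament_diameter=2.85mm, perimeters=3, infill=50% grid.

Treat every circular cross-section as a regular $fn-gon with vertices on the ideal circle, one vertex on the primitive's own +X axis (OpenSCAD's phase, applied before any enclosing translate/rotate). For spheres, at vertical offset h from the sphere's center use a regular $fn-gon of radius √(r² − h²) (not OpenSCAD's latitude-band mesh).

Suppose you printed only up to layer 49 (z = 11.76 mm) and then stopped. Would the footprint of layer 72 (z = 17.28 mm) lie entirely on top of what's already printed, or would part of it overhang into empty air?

Compare the two slices. At z = 11.76: the cone (r1=6.5→r2=2) has section circumradius 2.429 here — a regular 32-gon (area = (32/2)·2.429²·sin(360°/32) = 18.42 mm²); the sphere at (-1.5, -1.5) is absent (|z−center|=12.740 > r=12); Merging all regions: only the cone is present, so the union is just that shape — area = 18.42 mm². At z = 17.28: the cone does not reach this height (z outside [0, 13]); the r=12 sphere at (-1.5, -1.5) contributes a regular 32-gon of circumradius √(12²−7.22²) = 9.585 (area = (32/2)·9.585²·sin(360°/32) = 286.77 mm²); Combining (union): only the r=12 sphere at (-1.5, -1.5) is present, so the union is just that shape — area = 286.77 mm². Checking containment: at z = 17.28 the cross-section extends beyond the z = 11.76 cross-section by about 268.35 mm².

part overhangs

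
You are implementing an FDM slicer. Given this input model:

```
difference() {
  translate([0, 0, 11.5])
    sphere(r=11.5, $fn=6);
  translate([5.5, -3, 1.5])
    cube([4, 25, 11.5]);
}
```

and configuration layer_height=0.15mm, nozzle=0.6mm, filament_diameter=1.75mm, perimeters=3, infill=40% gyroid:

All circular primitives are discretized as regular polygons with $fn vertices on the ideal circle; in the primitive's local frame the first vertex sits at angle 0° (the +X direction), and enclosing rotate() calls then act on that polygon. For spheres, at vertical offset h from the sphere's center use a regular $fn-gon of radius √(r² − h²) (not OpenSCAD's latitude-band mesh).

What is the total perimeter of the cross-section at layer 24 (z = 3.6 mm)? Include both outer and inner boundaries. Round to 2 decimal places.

50.04 mm

At z = 3.6 mm: the sphere: section is a regular 6-gon, circumradius = √(r²−h²) = √(11.5²−7.9²) = 8.357 (perimeter = 2·6·8.357·sin(180°/6) = 50.14 mm); the 4×25 cube at (5.5, -3) contributes its full rectangle (perimeter 58.00 mm); Subtracting the remaining from the first: starting from the r=11.5 sphere, the 4×25 cube at (5.5, -3) partially overlaps it — only the 13.04 mm² overlap (of its 100.00 mm²) is removed, clipping the outline — boundary = 50.04 mm. Overall, the cross-section is a single solid region. Total boundary length (outer) = 50.04 mm.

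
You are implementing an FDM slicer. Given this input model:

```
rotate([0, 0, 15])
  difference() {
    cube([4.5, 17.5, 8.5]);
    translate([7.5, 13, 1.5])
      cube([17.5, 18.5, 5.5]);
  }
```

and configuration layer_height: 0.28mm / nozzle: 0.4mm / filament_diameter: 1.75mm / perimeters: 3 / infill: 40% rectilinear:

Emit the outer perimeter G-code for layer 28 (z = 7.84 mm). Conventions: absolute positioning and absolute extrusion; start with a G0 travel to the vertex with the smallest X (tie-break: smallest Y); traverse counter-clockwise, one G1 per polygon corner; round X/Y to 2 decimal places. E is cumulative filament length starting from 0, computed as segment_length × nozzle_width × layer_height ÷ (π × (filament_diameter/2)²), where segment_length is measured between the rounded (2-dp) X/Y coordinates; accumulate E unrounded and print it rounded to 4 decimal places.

At z = 7.84 mm: the cube (footprint 4.5×17.5) is included at this height; the cube at (7.5, 13) is not intersected at this z (z outside [1.5, 7]); Subtracting the remaining from the first: none of the subtracted shapes is present at this height, so the 4.5×17.5 cube is unchanged — 1 connected region; (rotated 15° about Z; rotation is an isometry so areas/perimeters/island counts are preserved). The outline is a single polygon with 4 vertices. Extrusion per mm of travel: 0.4 × 0.28 / (π × 0.875²) = 0.046564. Accumulating E over each segment gives final E = 2.0493.

G0 X-4.53 Y16.90 Z7.84
G1 X0.00 Y0.00 E0.8147
G1 X4.35 Y1.16 E1.0243
G1 X-0.18 Y18.07 E1.8395
G1 X-4.53 Y16.90 E2.0493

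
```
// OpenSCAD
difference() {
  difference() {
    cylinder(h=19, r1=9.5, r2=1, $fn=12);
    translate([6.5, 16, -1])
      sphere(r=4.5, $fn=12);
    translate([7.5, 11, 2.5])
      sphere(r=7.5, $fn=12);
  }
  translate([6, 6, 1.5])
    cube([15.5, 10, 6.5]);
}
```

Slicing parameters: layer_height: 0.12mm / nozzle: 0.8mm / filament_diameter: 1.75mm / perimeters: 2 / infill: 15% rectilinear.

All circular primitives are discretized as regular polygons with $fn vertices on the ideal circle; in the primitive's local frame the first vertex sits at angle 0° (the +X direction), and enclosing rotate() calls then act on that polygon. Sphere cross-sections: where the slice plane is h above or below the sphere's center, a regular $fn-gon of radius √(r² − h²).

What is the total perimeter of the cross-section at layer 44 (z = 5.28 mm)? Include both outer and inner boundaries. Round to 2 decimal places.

44.34 mm

At z = 5.28 mm: the cone contributes a regular 12-gon of circumradius 7.138 (interpolated between r1=9.5 and r2=1 at t=0.278) (perimeter = 2·12·7.138·sin(180°/12) = 44.34 mm); the sphere at (6.5, 16) does not reach this height (|z−center|=6.280 > r=4.5); the r=7.5 sphere at (7.5, 11) slices to a regular 12-gon of circumradius 6.966 (√(r²−h²) with h=2.78 from center) (perimeter = 2·12·6.966·sin(180°/12) = 43.27 mm); After the difference (first − rest): starting from the cone, the r=7.5 sphere at (7.5, 11) partially overlaps it — only the 1.14 mm² overlap (of its 145.56 mm²) is removed, clipping the outline — boundary = 44.34 mm; the cube at (6, 6) (footprint 15.5×10) is included at this height (perimeter 51.00 mm); Subtracting the remaining from the first: starting from that combined region, the 15.5×10 cube at (6, 6) misses the remaining region (no effect) — boundary = 44.34 mm. Overall, the cross-section is a single solid region. Total boundary length (outer) = 44.34 mm.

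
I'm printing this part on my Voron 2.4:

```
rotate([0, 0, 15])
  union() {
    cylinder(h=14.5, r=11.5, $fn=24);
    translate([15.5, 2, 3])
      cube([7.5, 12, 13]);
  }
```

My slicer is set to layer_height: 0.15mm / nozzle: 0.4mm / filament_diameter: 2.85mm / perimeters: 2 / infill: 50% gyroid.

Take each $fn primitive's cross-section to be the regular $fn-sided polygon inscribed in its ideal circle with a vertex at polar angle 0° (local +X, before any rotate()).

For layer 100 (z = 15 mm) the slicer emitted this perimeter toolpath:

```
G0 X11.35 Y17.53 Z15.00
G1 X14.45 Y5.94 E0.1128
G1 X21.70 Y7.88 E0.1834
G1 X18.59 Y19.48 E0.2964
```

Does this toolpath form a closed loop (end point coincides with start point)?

Start point (G0): (11.35, 17.53). End point (last G1): the path does not return to the start — open.

no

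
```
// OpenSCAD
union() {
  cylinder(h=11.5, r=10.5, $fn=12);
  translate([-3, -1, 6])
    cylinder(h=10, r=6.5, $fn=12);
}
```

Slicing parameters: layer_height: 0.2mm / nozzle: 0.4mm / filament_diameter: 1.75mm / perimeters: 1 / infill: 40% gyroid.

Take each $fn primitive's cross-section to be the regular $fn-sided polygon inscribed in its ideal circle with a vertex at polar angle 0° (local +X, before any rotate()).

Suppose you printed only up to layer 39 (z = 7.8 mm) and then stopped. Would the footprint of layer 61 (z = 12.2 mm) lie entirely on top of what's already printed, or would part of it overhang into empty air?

Compare the two slices. At z = 7.8: the r=10.5 cylinder contributes a regular 12-gon of circumradius 10.5 (area = (12/2)·10.500²·sin(360°/12) = 330.75 mm²); the r=6.5 cylinder at (-3, -1) contributes a regular 12-gon of circumradius 6.5 (area = (12/2)·6.500²·sin(360°/12) = 126.75 mm²); Taking the union: the r=6.5 cylinder at (-3, -1) lies entirely inside the r=10.5 cylinder, so the union is just the r=10.5 cylinder — area = 330.75 mm². At z = 12.2: the cylinder is absent (z outside [0, 11.5]); the cylinder at (-3, -1): section is a regular 12-gon, circumradius r=6.5 (area = (12/2)·6.500²·sin(360°/12) = 126.75 mm²); Merging all regions: only the r=6.5 cylinder at (-3, -1) is present, so the union is just that shape — area = 126.75 mm². Checking containment: the cross-section at z = 12.2 is a subset of the cross-section at z = 7.8.

entirely on top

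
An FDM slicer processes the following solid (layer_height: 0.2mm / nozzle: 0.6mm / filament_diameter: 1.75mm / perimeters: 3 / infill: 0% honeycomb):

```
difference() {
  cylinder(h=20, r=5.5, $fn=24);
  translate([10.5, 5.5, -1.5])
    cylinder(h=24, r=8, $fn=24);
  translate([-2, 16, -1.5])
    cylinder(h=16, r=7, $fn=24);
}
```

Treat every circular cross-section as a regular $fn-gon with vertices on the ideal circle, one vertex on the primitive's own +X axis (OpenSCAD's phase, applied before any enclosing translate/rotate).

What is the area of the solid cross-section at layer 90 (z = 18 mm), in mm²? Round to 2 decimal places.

87.41 mm²

At z = 18 mm: the cylinder: section is a regular 24-gon, circumradius r=5.5 (area = (24/2)·5.500²·sin(360°/24) = 93.95 mm²); the r=8 cylinder at (10.5, 5.5) gives a regular 24-gon of circumradius 8 (constant along its height) (area = (24/2)·8.000²·sin(360°/24) = 198.77 mm²); the cylinder at (-2, 16) does not reach this height (z outside [-1.5, 14.5]); Subtracting the remaining from the first: starting from the r=5.5 cylinder (93.95 mm²), the r=8 cylinder at (10.5, 5.5) partially overlaps it — only the 6.54 mm² overlap (of its 198.77 mm²) is removed, clipping the outline — area = 87.41 mm². Overall, the cross-section is a single solid region. Net area = 87.41 mm².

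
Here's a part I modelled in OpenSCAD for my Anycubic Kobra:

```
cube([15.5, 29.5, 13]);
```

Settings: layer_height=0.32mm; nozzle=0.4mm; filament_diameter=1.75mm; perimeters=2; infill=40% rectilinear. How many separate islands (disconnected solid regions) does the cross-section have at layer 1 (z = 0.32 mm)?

At z = 0.32 mm: the cube (footprint 15.5×29.5) is included at this height. Overall, the cross-section is a single solid region. Island count = 1.

1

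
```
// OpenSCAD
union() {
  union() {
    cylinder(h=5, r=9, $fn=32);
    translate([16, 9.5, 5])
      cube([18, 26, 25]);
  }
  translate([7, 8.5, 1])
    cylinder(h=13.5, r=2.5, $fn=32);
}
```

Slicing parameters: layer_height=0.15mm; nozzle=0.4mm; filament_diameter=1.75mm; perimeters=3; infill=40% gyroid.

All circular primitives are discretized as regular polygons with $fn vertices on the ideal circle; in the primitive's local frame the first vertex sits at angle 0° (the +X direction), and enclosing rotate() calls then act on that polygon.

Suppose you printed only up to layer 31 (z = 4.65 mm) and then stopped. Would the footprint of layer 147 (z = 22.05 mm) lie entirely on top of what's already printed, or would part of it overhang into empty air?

Compare the two slices. At z = 4.65: the cylinder: section is a regular 32-gon, circumradius r=9 (area = (32/2)·9.000²·sin(360°/32) = 252.84 mm²); the cube at (16, 9.5) does not reach this height (z outside [5, 30]); Merging all regions: only the r=9 cylinder is present, so the union is just that shape — area = 252.84 mm²; the r=2.5 cylinder at (7, 8.5) contributes a regular 32-gon of circumradius 2.5 (area = (32/2)·2.500²·sin(360°/32) = 19.51 mm²); Combining (union): the regions partially overlap — summed areas 272.35 mm² minus the doubly-counted overlap 0.80 mm² gives 271.55 mm² — area = 271.55 mm². At z = 22.05: the cylinder is not intersected at this z (z outside [0, 5]); the cube at (16, 9.5) is present — its section is the full 18×26 rectangle (area 468.00 mm²); Combining (union): only the 18×26 cube at (16, 9.5) is present, so the union is just that shape — area = 468.00 mm²; the cylinder at (7, 8.5) is absent (z outside [1, 14.5]); Combining (union): only that combined region is present, so the union is just that shape — area = 468.00 mm². Checking containment: at z = 22.05 the cross-section extends beyond the z = 4.65 cross-section by about 468.00 mm².

part overhangs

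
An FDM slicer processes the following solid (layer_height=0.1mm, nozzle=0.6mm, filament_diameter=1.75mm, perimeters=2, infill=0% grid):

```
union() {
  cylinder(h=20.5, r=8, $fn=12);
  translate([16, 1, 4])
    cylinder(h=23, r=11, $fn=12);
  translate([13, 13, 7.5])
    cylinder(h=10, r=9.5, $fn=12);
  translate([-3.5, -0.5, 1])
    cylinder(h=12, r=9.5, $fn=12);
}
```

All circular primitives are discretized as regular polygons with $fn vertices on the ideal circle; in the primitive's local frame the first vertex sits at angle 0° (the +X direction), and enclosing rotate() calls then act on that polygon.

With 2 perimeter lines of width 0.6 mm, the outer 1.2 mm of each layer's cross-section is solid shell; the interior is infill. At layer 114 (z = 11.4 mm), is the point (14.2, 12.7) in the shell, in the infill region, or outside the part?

infill

At z = 11.4 mm: the r=8 cylinder contributes a regular 12-gon of circumradius 8; the r=11 cylinder at (16, 1) gives a regular 12-gon of circumradius 11 (constant along its height); the r=9.5 cylinder at (13, 13) gives a regular 12-gon of circumradius 9.5 (constant along its height); the r=9.5 cylinder at (-3.5, -0.5) gives a regular 12-gon of circumradius 9.5 (constant along its height); Merging all regions: the regions partially overlap (shared area 265.73 mm²), so overlapping operands fuse into one piece — 1 connected region. Overall, the cross-section is a single solid region. The nearest boundary edge runs (22.50, 13.00)→(21.77, 10.26); distance from the point to it = 7.94 mm. The point is inside the cross-section and 7.94 mm from the nearest boundary — more than the 1.2 mm shell width (2 × 0.6), so it's in the infill interior.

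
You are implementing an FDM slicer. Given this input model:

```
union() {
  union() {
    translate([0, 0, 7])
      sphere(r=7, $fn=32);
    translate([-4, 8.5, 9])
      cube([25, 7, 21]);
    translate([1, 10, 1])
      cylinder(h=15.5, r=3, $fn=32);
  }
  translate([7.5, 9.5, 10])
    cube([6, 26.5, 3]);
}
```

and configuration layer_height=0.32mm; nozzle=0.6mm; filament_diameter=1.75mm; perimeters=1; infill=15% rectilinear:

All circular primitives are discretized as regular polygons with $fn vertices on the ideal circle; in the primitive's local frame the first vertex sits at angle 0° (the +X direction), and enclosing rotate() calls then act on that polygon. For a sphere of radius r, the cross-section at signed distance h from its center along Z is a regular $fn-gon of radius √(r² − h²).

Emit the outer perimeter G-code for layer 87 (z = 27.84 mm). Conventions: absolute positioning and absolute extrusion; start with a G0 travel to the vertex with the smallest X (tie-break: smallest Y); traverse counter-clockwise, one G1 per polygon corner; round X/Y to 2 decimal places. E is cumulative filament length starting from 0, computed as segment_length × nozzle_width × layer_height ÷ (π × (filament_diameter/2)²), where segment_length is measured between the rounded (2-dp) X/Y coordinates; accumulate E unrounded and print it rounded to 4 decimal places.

At z = 27.84 mm: the sphere is not intersected at this z (|z−center|=20.840 > r=7); the cube at (-4, 8.5) is present — its section is the full 25×7 rectangle; the cylinder at (1, 10) does not reach this height (z outside [1, 16.5]); Merging all regions: only the 25×7 cube at (-4, 8.5) is present, so the union is just that shape — 1 connected region; the cube at (7.5, 9.5) is not intersected at this z (z outside [10, 13]); Merging all regions: only that combined region is present, so the union is just that shape — 1 connected region. The outline is a single polygon with 4 vertices. Extrusion per mm of travel: 0.6 × 0.32 / (π × 0.875²) = 0.079824. Accumulating E over each segment gives final E = 5.1088.

G0 X-4.00 Y8.50 Z27.84
G1 X21.00 Y8.50 E1.9956
G1 X21.00 Y15.50 E2.5544
G1 X-4.00 Y15.50 E4.5500
G1 X-4.00 Y8.50 E5.1088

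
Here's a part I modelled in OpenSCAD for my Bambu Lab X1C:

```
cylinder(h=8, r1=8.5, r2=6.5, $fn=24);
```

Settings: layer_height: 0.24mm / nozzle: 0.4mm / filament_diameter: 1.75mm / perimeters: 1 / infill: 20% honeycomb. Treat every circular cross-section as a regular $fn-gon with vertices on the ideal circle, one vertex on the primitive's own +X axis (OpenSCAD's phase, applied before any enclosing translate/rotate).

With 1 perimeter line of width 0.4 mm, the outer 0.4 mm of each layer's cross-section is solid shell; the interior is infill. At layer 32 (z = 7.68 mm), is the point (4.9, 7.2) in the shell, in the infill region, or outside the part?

outside

At z = 7.68 mm: the cone: at t=0.960 of its height the radius interpolates to r₁+(r₂−r₁)t = 6.580, giving a regular 24-gon of that circumradius. Overall, the cross-section is a single solid region. The nearest boundary edge runs (4.65, 4.65)→(3.29, 5.70); distance from the point to it = 2.17 mm. The point is not inside any of the regions above, so it lies outside the cross-section (2.17 mm from the nearest boundary).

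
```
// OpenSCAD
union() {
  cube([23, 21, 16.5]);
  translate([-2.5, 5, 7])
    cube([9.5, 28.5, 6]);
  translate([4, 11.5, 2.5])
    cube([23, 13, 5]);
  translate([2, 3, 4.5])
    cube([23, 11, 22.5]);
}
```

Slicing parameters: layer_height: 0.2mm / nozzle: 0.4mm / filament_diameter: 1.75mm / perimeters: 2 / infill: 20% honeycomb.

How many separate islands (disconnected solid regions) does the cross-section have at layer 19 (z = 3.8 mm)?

At z = 3.8 mm: the cube is present — its section is the full 23×21 rectangle; the cube at (-2.5, 5) is absent (z outside [7, 13]); the 23×13 cube at (4, 11.5) contributes its full rectangle; the cube at (2, 3) is not intersected at this z (z outside [4.5, 27]); Merging all regions: the regions partially overlap (shared area 180.50 mm²), so overlapping operands fuse into one piece — 1 connected region. Overall, the cross-section is a single solid region. Island count = 1.

1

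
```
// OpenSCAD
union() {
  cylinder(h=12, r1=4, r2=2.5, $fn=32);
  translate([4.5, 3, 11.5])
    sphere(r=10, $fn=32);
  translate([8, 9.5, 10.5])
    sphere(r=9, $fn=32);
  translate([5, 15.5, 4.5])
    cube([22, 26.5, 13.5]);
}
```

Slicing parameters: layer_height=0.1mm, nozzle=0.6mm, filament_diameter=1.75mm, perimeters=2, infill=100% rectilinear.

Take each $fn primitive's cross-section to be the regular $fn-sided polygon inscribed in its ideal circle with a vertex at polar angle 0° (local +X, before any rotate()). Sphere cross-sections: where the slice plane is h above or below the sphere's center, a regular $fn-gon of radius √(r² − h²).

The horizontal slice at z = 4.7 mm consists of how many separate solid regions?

1

At z = 4.7 mm: the cone: at t=0.392 of its height the radius interpolates to r₁+(r₂−r₁)t = 3.413, giving a regular 32-gon of that circumradius; the sphere at (4.5, 3): section is a regular 32-gon, circumradius = √(r²−h²) = √(10²−6.8²) = 7.332; the r=9 sphere at (8, 9.5) contributes a regular 32-gon of circumradius √(9²−5.8²) = 6.882; the cube at (5, 15.5) is present — its section is the full 22×26.5 rectangle; Merging all regions: the regions partially overlap (shared area 90.90 mm²), so overlapping operands fuse into one piece — 1 connected region. The result has 1 disconnected region.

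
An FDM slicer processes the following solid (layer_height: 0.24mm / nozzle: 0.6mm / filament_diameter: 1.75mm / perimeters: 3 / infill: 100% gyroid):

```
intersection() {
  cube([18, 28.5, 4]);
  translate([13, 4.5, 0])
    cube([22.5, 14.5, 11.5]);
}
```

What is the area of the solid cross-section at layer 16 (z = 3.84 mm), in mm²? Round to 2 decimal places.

72.50 mm²

At z = 3.84 mm: the cube (footprint 18×28.5) is included at this height (area 513.00 mm²); the 22.5×14.5 cube at (13, 4.5) contributes its full rectangle (area 326.25 mm²); After intersecting: the 22.5×14.5 cube at (13, 4.5) partially overlaps the 18×28.5 cube; clipping to the common part keeps 72.50 mm² — area = 72.50 mm². Overall, the cross-section is a single solid region. Net area = 72.50 mm².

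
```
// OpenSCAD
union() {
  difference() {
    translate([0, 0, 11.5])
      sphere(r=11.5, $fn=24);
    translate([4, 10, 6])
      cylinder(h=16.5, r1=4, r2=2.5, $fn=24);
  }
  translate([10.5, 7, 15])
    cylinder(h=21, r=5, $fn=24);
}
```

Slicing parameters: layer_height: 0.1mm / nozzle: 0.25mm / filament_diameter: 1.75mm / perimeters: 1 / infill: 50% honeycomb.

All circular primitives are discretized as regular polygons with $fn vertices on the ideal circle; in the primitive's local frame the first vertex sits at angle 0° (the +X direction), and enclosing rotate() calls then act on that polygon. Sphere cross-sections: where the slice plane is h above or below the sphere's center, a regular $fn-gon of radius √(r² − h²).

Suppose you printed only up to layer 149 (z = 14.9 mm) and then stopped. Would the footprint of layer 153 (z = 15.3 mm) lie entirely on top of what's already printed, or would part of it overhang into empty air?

part overhangs

Compare the two slices. At z = 14.9: the sphere: section is a regular 24-gon, circumradius = √(r²−h²) = √(11.5²−3.4²) = 10.986 (area = (24/2)·10.986²·sin(360°/24) = 374.84 mm²); the cone at (4, 10): at t=0.539 of its height the radius interpolates to r₁+(r₂−r₁)t = 3.191, giving a regular 24-gon of that circumradius (area = (24/2)·3.191²·sin(360°/24) = 31.62 mm²); Taking the first minus the rest: starting from the r=11.5 sphere (374.84 mm²), the cone at (4, 10) partially overlaps it — only the 15.78 mm² overlap (of its 31.62 mm²) is removed, clipping the outline — area = 359.06 mm²; the cylinder at (10.5, 7) is not intersected at this z (z outside [15, 36]); Combining (union): only the result so far is present, so the union is just that shape — area = 359.06 mm². At z = 15.3: the sphere: section is a regular 24-gon, circumradius = √(r²−h²) = √(11.5²−3.8²) = 10.854 (area = (24/2)·10.854²·sin(360°/24) = 365.90 mm²); the cone at (4, 10) (r1=4→r2=2.5) has section circumradius 3.155 here — a regular 24-gon (area = (24/2)·3.155²·sin(360°/24) = 30.91 mm²); Taking the first minus the rest: starting from the r=11.5 sphere (365.90 mm²), the cone at (4, 10) partially overlaps it — only the 14.61 mm² overlap (of its 30.91 mm²) is removed, clipping the outline — area = 351.28 mm²; the cylinder at (10.5, 7): section is a regular 24-gon, circumradius r=5 (area = (24/2)·5.000²·sin(360°/24) = 77.65 mm²); Combining (union): the regions partially overlap — summed areas 428.93 mm² minus the doubly-counted overlap 17.36 mm² gives 411.57 mm² — area = 411.57 mm². Checking containment: at z = 15.3 the cross-section extends beyond the z = 14.9 cross-section by about 59.61 mm².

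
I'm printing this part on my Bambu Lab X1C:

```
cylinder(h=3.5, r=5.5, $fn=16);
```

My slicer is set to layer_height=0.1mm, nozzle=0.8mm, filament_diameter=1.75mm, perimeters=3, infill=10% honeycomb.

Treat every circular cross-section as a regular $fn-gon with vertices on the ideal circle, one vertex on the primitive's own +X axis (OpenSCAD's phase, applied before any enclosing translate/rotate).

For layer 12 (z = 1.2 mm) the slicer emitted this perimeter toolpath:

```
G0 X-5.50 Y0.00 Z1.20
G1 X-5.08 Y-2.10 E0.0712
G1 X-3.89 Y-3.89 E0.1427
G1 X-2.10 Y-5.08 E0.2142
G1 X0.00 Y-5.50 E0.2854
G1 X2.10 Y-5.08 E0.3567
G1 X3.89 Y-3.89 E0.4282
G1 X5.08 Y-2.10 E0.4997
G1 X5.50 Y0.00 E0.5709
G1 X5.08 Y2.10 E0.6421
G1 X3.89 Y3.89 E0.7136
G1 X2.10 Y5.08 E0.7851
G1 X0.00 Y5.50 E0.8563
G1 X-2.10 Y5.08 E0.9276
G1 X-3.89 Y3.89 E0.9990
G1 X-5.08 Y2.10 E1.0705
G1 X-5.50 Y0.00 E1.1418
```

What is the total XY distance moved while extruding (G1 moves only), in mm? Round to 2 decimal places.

Sum the Euclidean lengths of each G1 segment: total = 34.33 mm.

34.33 mm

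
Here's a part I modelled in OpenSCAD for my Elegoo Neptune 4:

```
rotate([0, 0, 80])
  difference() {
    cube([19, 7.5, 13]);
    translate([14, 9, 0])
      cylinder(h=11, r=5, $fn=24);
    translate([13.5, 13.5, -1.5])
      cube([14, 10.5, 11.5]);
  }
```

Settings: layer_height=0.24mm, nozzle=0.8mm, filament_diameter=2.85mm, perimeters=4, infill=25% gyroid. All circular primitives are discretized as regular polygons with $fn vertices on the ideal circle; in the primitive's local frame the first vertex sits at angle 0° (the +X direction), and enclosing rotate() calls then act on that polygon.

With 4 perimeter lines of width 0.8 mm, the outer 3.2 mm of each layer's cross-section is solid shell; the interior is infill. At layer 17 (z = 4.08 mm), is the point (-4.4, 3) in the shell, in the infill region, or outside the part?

shell

At z = 4.08 mm: the 19×7.5 cube contributes its full rectangle; the cylinder at (14, 9): section is a regular 24-gon, circumradius r=5; the cube at (13.5, 13.5) is present — its section is the full 14×10.5 rectangle; Taking the first minus the rest: starting from the 19×7.5 cube, the r=5 cylinder at (14, 9) partially overlaps it — only the 24.13 mm² overlap (of its 77.65 mm²) is removed, clipping the outline; the 14×10.5 cube at (13.5, 13.5) misses the remaining region (no effect) — 1 connected region; (rotated 80° about Z; rotation is an isometry so areas/perimeters/island counts are preserved). Overall, the cross-section is a single solid region. Undo the 80° rotation: the query point maps to (2.190, 4.854) in the un-rotated model frame. The nearest boundary edge runs (0.00, 0.00)→(0.00, 7.50); distance from the point to it = 2.19 mm. The point is inside the cross-section, 2.19 mm from the nearest boundary — within the 3.2 mm shell band (4 × 0.8).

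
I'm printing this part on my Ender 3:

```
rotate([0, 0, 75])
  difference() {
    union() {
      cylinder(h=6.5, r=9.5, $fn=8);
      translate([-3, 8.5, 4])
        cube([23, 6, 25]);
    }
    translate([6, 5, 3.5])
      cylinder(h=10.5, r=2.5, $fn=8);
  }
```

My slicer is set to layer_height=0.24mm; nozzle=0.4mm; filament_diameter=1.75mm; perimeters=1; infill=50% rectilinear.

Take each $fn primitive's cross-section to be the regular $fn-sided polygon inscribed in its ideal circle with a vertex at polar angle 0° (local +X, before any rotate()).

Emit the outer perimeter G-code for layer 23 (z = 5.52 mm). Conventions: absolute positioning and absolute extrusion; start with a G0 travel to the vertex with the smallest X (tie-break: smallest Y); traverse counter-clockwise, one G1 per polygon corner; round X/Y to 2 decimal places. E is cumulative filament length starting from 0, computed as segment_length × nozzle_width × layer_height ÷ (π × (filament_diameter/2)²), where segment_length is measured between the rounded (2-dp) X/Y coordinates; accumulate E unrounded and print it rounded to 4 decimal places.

At z = 5.52 mm: the cylinder: section is a regular 8-gon, circumradius r=9.5; the cube at (-3, 8.5) is present — its section is the full 23×6 rectangle; Merging all regions: the regions partially overlap (shared area 2.41 mm²), so overlapping operands fuse into one piece — 1 connected region; the r=2.5 cylinder at (6, 5) gives a regular 8-gon of circumradius 2.5 (constant along its height); Taking the first minus the rest: starting from the result so far, the r=2.5 cylinder at (6, 5) partially overlaps it — only the 14.37 mm² overlap (of its 17.68 mm²) is removed, clipping the outline — 1 connected region; (rotated 75° about Z; rotation is an isometry so areas/perimeters/island counts are preserved). The outline is a single polygon with 19 vertices. Extrusion per mm of travel: 0.4 × 0.24 / (π × 0.875²) = 0.039912. Accumulating E over each segment gives final E = 4.4272.

G0 X-14.78 Y0.86 Z5.52
G1 X-8.99 Y-0.70 E0.2393
G1 X-8.84 Y-0.13 E0.2629
G1 X-8.23 Y-4.75 E0.4489
G1 X-2.46 Y-9.18 E0.7392
G1 X4.75 Y-8.23 E1.0294
G1 X9.18 Y-2.46 E1.3198
G1 X8.23 Y4.75 E1.6100
G1 X2.46 Y9.18 E1.9004
G1 X-1.52 Y8.65 E2.0606
G1 X-1.11 Y8.34 E2.0811
G1 X-0.86 Y6.44 E2.1576
G1 X-2.03 Y4.92 E2.2342
G1 X-3.92 Y4.67 E2.3103
G1 X-5.44 Y5.84 E2.3868
G1 X-5.61 Y7.11 E2.4380
G1 X-7.59 Y4.53 E2.5678
G1 X-3.03 Y21.52 E3.2699
G1 X-8.83 Y23.07 E3.5095
G1 X-14.78 Y0.86 E4.4272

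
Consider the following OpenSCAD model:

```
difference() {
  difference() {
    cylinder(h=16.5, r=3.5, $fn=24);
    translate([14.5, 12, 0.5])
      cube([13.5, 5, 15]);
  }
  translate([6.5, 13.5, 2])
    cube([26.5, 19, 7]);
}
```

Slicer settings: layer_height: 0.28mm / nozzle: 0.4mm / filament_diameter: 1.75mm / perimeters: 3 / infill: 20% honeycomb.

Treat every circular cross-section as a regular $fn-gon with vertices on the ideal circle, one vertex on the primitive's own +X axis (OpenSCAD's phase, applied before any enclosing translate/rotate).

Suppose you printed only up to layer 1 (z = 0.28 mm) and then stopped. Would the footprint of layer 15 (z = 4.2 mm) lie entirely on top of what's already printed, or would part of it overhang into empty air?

entirely on top

Compare the two slices. At z = 0.28: the cylinder: section is a regular 24-gon, circumradius r=3.5 (area = (24/2)·3.500²·sin(360°/24) = 38.05 mm²); the cube at (14.5, 12) is absent (z outside [0.5, 15.5]); After the difference (first − rest): none of the subtracted shapes is present at this height, so the r=3.5 cylinder is unchanged — area = 38.05 mm²; the cube at (6.5, 13.5) is not intersected at this z (z outside [2, 9]); After the difference (first − rest): none of the subtracted shapes is present at this height, so that combined region is unchanged — area = 38.05 mm². At z = 4.2: the cylinder: section is a regular 24-gon, circumradius r=3.5 (area = (24/2)·3.500²·sin(360°/24) = 38.05 mm²); the cube at (14.5, 12) is present — its section is the full 13.5×5 rectangle (area 67.50 mm²); Taking the first minus the rest: starting from the r=3.5 cylinder (38.05 mm²), the 13.5×5 cube at (14.5, 12) misses the remaining region (no effect) — area = 38.05 mm²; the cube at (6.5, 13.5) is present — its section is the full 26.5×19 rectangle (area 503.50 mm²); After the difference (first − rest): starting from that combined region (38.05 mm²), the 26.5×19 cube at (6.5, 13.5) misses the remaining region (no effect) — area = 38.05 mm². Checking containment: the cross-section at z = 4.2 is a subset of the cross-section at z = 0.28.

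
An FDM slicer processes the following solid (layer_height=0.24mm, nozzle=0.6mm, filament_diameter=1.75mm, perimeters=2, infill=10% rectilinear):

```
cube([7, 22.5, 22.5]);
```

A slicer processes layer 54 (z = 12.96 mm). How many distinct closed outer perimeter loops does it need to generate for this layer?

1

At z = 12.96 mm: the cube (footprint 7×22.5) is included at this height. The result has 1 disconnected region.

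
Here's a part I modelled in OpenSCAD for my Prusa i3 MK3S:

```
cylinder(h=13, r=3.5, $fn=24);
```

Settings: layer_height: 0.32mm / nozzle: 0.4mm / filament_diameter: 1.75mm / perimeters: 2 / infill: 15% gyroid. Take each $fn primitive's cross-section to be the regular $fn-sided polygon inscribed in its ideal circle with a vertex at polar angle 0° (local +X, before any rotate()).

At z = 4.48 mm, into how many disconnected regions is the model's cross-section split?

At z = 4.48 mm: the r=3.5 cylinder gives a regular 24-gon of circumradius 3.5 (constant along its height). The result has 1 disconnected region.

1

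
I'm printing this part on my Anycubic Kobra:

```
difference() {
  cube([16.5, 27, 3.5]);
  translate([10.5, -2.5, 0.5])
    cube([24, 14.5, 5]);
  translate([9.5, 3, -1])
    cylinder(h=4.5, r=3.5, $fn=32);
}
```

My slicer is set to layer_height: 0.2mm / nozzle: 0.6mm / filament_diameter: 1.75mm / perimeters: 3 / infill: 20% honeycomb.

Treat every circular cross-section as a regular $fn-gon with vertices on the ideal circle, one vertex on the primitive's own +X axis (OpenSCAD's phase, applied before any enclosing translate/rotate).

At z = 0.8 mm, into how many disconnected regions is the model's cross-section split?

At z = 0.8 mm: the cube (footprint 16.5×27) is included at this height; the 24×14.5 cube at (10.5, -2.5) contributes its full rectangle; the r=3.5 cylinder at (9.5, 3) contributes a regular 32-gon of circumradius 3.5; Taking the first minus the rest: starting from the 16.5×27 cube, the 24×14.5 cube at (10.5, -2.5) partially overlaps it — only the 72.00 mm² overlap (of its 348.00 mm²) is removed, clipping the outline; the r=3.5 cylinder at (9.5, 3) partially overlaps it — only the 24.97 mm² overlap (of its 38.24 mm²) is removed, clipping the outline — 1 connected region. The result has 1 disconnected region.

1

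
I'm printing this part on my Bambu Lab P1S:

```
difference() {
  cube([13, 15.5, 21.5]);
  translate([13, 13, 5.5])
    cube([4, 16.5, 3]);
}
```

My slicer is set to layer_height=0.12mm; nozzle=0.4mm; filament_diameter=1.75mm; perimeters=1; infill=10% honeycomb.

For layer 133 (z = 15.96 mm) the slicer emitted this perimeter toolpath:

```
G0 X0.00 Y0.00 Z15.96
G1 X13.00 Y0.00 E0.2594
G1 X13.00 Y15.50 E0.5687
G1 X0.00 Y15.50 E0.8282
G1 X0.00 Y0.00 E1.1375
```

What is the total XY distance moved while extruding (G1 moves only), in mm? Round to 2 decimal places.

57.00 mm

Sum the Euclidean lengths of each G1 segment: total = 57.00 mm.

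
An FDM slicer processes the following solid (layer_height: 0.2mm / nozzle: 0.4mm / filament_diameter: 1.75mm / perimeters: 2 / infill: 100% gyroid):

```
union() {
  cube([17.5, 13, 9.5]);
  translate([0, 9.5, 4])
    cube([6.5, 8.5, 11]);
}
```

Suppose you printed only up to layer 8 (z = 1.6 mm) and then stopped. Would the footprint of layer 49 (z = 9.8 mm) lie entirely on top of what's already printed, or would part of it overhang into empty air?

part overhangs

Compare the two slices. At z = 1.6: the cube is present — its section is the full 17.5×13 rectangle (area 227.50 mm²); the cube at (0, 9.5) does not reach this height (z outside [4, 15]); Merging all regions: only the 17.5×13 cube is present, so the union is just that shape — area = 227.50 mm². At z = 9.8: the cube is absent (z outside [0, 9.5]); the cube at (0, 9.5) (footprint 6.5×8.5) is included at this height (area 55.25 mm²); Merging all regions: only the 6.5×8.5 cube at (0, 9.5) is present, so the union is just that shape — area = 55.25 mm². Checking containment: at z = 9.8 the cross-section extends beyond the z = 1.6 cross-section by about 32.50 mm².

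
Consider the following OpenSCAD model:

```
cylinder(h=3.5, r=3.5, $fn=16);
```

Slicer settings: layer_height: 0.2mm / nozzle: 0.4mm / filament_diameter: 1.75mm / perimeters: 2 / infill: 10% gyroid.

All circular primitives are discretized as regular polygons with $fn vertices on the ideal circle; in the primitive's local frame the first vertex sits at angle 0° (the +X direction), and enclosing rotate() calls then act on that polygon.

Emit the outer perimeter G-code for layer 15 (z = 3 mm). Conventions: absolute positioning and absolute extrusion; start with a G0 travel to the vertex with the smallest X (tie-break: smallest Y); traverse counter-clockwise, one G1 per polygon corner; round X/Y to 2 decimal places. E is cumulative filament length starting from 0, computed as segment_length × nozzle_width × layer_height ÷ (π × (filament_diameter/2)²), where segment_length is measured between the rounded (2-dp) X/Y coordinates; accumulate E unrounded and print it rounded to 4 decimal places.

G0 X-3.50 Y0.00 Z3.00
G1 X-3.23 Y-1.34 E0.0455
G1 X-2.47 Y-2.47 E0.0908
G1 X-1.34 Y-3.23 E0.1361
G1 X0.00 Y-3.50 E0.1815
G1 X1.34 Y-3.23 E0.2270
G1 X2.47 Y-2.47 E0.2723
G1 X3.23 Y-1.34 E0.3176
G1 X3.50 Y0.00 E0.3630
G1 X3.23 Y1.34 E0.4085
G1 X2.47 Y2.47 E0.4538
G1 X1.34 Y3.23 E0.4991
G1 X0.00 Y3.50 E0.5445
G1 X-1.34 Y3.23 E0.5900
G1 X-2.47 Y2.47 E0.6353
G1 X-3.23 Y1.34 E0.6806
G1 X-3.50 Y0.00 E0.7261

At z = 3 mm: the r=3.5 cylinder gives a regular 16-gon of circumradius 3.5 (constant along its height). The outline is a single polygon with 16 vertices. Extrusion per mm of travel: 0.4 × 0.2 / (π × 0.875²) = 0.033260. Accumulating E over each segment gives final E = 0.7261.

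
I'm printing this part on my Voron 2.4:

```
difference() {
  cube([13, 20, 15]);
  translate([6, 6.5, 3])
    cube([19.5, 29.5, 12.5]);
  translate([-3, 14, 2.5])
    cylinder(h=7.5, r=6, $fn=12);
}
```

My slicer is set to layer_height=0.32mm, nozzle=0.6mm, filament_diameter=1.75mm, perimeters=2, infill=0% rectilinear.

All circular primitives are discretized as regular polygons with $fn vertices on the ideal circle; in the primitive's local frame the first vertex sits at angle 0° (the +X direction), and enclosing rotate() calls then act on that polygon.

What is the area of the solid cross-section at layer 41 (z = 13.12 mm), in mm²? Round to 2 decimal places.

At z = 13.12 mm: the 13×20 cube contributes its full rectangle (area 260.00 mm²); the 19.5×29.5 cube at (6, 6.5) contributes its full rectangle (area 575.25 mm²); the cylinder at (-3, 14) is absent (z outside [2.5, 10]); Taking the first minus the rest: starting from the 13×20 cube (260.00 mm²), the 19.5×29.5 cube at (6, 6.5) partially overlaps it — only the 94.50 mm² overlap (of its 575.25 mm²) is removed, clipping the outline — area = 165.50 mm². Overall, the cross-section is a single solid region. Net area = 165.50 mm².

165.50 mm²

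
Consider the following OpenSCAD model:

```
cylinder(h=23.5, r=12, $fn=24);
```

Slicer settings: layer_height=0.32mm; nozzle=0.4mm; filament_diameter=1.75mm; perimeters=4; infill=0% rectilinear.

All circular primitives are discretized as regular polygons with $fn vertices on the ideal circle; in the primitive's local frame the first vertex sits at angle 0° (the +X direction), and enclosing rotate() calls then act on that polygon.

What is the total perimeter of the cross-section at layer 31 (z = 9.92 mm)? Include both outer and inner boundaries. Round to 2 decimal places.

At z = 9.92 mm: the cylinder: section is a regular 24-gon, circumradius r=12 (perimeter = 2·24·12.000·sin(180°/24) = 75.18 mm). Overall, the cross-section is a single solid region. Total boundary length (outer) = 75.18 mm.

75.18 mm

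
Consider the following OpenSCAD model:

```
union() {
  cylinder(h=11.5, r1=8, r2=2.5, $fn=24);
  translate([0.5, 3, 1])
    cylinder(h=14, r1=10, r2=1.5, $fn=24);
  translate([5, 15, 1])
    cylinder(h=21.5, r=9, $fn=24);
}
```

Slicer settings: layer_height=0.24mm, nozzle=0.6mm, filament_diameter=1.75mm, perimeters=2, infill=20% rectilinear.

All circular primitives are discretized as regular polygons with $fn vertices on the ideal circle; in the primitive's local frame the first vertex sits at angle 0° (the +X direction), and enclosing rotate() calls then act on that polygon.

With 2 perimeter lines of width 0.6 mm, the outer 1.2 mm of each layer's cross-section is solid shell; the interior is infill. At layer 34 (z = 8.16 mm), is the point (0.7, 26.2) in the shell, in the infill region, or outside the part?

outside

At z = 8.16 mm: the cone: at t=0.710 of its height the radius interpolates to r₁+(r₂−r₁)t = 4.097, giving a regular 24-gon of that circumradius; the cone at (0.5, 3): at t=0.511 of its height the radius interpolates to r₁+(r₂−r₁)t = 5.653, giving a regular 24-gon of that circumradius; the r=9 cylinder at (5, 15) contributes a regular 24-gon of circumradius 9; Combining (union): the regions partially overlap (shared area 50.57 mm²), so overlapping operands fuse into one piece — 1 connected region. Overall, the cross-section is a single solid region. The nearest boundary edge runs (0.50, 22.79)→(2.67, 23.69); distance from the point to it = 3.07 mm. The point is not inside any of the regions above, so it lies outside the cross-section (3.07 mm from the nearest boundary).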